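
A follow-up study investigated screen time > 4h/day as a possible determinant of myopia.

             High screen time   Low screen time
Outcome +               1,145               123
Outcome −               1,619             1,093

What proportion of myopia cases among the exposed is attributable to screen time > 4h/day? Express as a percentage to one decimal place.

Reading the table with exposure as columns: a = 1145 (High screen time, case), b = 1619 (High screen time, non-case), c = 123 (Low screen time, case), d = 1093.
Risk in exposed = 1145/2764 = 0.41425; risk in unexposed = 123/1216 = 0.10115.
RR = 0.41425/0.10115 = 4.09540
AR% = (RR − 1)/RR × 100 = (4.09540 − 1)/4.09540 × 100 = 75.5823%

75.6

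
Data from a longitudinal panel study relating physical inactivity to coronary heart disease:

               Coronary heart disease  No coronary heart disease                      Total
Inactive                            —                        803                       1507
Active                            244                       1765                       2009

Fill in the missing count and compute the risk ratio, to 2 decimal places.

The missing cell is in the exposed row: 1507 − 803 = 704.
So a = 704, b = 803, c = 244, d = 1765.
RR = [a/(a+b)] / [c/(c+d)] = (704/1507) / (244/2009) = 0.46715/0.12145 = 3.84636

3.85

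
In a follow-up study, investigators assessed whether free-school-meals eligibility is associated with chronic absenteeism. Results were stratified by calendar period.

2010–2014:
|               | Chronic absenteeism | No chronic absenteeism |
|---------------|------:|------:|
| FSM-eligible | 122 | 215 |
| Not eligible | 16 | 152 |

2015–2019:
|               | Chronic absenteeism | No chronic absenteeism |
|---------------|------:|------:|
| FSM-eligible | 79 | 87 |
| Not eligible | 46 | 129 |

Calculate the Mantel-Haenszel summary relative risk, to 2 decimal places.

2.45

RR_MH = Σ(aᵢ·n₀ᵢ/nᵢ) / Σ(cᵢ·n₁ᵢ/nᵢ), with n₁ᵢ = aᵢ+bᵢ (exposed), n₀ᵢ = cᵢ+dᵢ (unexposed), nᵢ = n₁ᵢ+n₀ᵢ.
Stratum 1 (2010–2014): n₁ = 337, n₀ = 168, n = 505; a·n₀/n = 122·168/505 = 40.5861; c·n₁/n = 16·337/505 = 10.6772
Stratum 2 (2015–2019): n₁ = 166, n₀ = 175, n = 341; a·n₀/n = 79·175/341 = 40.5425; c·n₁/n = 46·166/341 = 22.3930
RR_MH = (40.5861 + 40.5425) / (10.6772 + 22.3930) = 81.1287 / 33.0702 = 2.45323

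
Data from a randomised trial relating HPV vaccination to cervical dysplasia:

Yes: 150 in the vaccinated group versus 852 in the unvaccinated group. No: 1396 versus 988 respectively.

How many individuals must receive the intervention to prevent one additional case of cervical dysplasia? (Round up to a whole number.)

Risk in treated group = 150/1546 = 0.09702; risk in control = 852/1840 = 0.46304.
Absolute risk reduction = 0.46304 − 0.09702 = 0.36602
NNT = 1 / ARR = 1 / 0.36602 = 2.732 → round up → 3

3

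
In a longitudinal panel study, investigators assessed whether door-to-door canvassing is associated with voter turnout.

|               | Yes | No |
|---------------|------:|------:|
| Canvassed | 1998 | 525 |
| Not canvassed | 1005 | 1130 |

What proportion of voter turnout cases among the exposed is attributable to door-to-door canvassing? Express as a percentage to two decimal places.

Cells: a = 1998, b = 525, c = 1005, d = 1130.
Risk in exposed = 1998/2523 = 0.79191; risk in unexposed = 1005/2135 = 0.47073.
RR = 0.79191/0.47073 = 1.68233
AR% = (RR − 1)/RR × 100 = (1.68233 − 1)/1.68233 × 100 = 40.5585%

40.56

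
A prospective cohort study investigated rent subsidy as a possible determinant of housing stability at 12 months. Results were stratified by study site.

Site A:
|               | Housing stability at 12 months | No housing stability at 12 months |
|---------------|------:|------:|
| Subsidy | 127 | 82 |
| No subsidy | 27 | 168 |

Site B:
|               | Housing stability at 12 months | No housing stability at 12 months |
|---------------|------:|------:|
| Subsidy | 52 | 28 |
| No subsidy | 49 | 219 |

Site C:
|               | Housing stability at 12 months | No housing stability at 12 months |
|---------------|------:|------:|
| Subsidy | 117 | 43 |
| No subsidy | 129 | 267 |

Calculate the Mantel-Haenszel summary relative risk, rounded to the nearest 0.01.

2.96

RR_MH = Σ(aᵢ·n₀ᵢ/nᵢ) / Σ(cᵢ·n₁ᵢ/nᵢ), with n₁ᵢ = aᵢ+bᵢ (exposed), n₀ᵢ = cᵢ+dᵢ (unexposed), nᵢ = n₁ᵢ+n₀ᵢ.
Stratum 1 (Site A): n₁ = 209, n₀ = 195, n = 404; a·n₀/n = 127·195/404 = 61.2995; c·n₁/n = 27·209/404 = 13.9678
Stratum 2 (Site B): n₁ = 80, n₀ = 268, n = 348; a·n₀/n = 52·268/348 = 40.0460; c·n₁/n = 49·80/348 = 11.2644
Stratum 3 (Site C): n₁ = 160, n₀ = 396, n = 556; a·n₀/n = 117·396/556 = 83.3309; c·n₁/n = 129·160/556 = 37.1223
RR_MH = (61.2995 + 40.0460 + 83.3309) / (13.9678 + 11.2644 + 37.1223) = 184.6764 / 62.3545 = 2.96172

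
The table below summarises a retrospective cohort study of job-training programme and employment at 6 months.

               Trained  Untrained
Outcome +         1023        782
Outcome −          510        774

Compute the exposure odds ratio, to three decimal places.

Reading the table with exposure as columns: a = 1023 (Trained, case), b = 510 (Trained, non-case), c = 782 (Untrained, case), d = 774.
OR = (a·d)/(b·c) = (1023 × 774) / (510 × 782) = 791802 / 398820 = 1.98536
The odds of employment at 6 months are about 1.99 times as high in the trained group.

1.985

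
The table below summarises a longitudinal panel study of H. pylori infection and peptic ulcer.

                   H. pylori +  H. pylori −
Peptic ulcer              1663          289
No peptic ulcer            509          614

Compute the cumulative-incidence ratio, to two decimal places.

Reading the table with exposure as columns: a = 1663 (H. pylori +, case), b = 509 (H. pylori +, non-case), c = 289 (H. pylori −, case), d = 614.
Risk in exposed = 1663/2172 = 0.76565; risk in unexposed = 289/903 = 0.32004.
RR = 0.76565 / 0.32004 = 2.39234
The risk among the exposed is 2.39 times that among the unexposed.

2.39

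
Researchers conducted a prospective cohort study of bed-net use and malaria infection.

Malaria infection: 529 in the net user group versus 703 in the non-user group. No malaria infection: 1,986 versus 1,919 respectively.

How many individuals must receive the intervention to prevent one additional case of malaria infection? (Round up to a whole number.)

18

Risk in treated group = 529/2515 = 0.21034; risk in control = 703/2622 = 0.26812.
Absolute risk reduction = 0.26812 − 0.21034 = 0.05778
NNT = 1 / ARR = 1 / 0.05778 = 17.308 → round up → 18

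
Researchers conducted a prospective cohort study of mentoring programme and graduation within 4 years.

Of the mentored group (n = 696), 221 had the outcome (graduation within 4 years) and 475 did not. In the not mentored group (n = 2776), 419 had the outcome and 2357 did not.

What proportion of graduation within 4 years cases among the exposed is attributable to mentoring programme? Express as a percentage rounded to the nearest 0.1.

From the description: a = 221, b = 475, c = 419, d = 2357.
Risk in exposed = 221/696 = 0.31753; risk in unexposed = 419/2776 = 0.15094.
RR = 0.31753/0.15094 = 2.10372
AR% = (RR − 1)/RR × 100 = (2.10372 − 1)/2.10372 × 100 = 52.4652%

52.5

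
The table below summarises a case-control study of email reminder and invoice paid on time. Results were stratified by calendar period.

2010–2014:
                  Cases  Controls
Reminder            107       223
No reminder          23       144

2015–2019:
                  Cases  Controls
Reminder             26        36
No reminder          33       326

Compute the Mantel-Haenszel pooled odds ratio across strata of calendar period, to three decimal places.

3.891

OR_MH = Σ(aᵢdᵢ/nᵢ) / Σ(bᵢcᵢ/nᵢ), where nᵢ is the stratum total.
Stratum 1 (2010–2014): n = 497; a·d/n = 107·144/497 = 31.0020; b·c/n = 223·23/497 = 10.3199
Stratum 2 (2015–2019): n = 421; a·d/n = 26·326/421 = 20.1330; b·c/n = 36·33/421 = 2.8219
OR_MH = (31.0020 + 20.1330) / (10.3199 + 2.8219) = 51.1350 / 13.1418 = 3.89103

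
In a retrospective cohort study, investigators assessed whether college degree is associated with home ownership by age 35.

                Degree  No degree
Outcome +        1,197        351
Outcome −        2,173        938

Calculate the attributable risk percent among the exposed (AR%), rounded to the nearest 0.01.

23.34

Reading the table with exposure as columns: a = 1197 (Degree, case), b = 2173 (Degree, non-case), c = 351 (No degree, case), d = 938.
Risk in exposed = 1197/3370 = 0.35519; risk in unexposed = 351/1289 = 0.27230.
RR = 0.35519/0.27230 = 1.30440
AR% = (RR − 1)/RR × 100 = (1.30440 − 1)/1.30440 × 100 = 23.3363%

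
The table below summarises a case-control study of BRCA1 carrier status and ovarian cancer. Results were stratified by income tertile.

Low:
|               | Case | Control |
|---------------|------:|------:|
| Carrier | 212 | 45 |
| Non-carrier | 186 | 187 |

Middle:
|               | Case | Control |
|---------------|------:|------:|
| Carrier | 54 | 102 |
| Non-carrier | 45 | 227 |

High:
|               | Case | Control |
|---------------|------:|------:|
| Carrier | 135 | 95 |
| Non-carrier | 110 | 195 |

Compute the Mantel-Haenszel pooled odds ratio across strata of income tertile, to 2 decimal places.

OR_MH = Σ(aᵢdᵢ/nᵢ) / Σ(bᵢcᵢ/nᵢ), where nᵢ is the stratum total.
Stratum 1 (Low): n = 630; a·d/n = 212·187/630 = 62.9270; b·c/n = 45·186/630 = 13.2857
Stratum 2 (Middle): n = 428; a·d/n = 54·227/428 = 28.6402; b·c/n = 102·45/428 = 10.7243
Stratum 3 (High): n = 535; a·d/n = 135·195/535 = 49.2056; b·c/n = 95·110/535 = 19.5327
OR_MH = (62.9270 + 28.6402 + 49.2056) / (13.2857 + 10.7243 + 19.5327) = 140.7728 / 43.5427 = 3.23298

3.23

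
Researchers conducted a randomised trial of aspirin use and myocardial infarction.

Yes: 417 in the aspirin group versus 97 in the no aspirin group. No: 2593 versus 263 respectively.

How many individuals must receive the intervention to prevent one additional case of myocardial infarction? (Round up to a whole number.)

8

Risk in treated group = 417/3010 = 0.13854; risk in control = 97/360 = 0.26944.
Absolute risk reduction = 0.26944 − 0.13854 = 0.13091
NNT = 1 / ARR = 1 / 0.13091 = 7.639 → round up → 8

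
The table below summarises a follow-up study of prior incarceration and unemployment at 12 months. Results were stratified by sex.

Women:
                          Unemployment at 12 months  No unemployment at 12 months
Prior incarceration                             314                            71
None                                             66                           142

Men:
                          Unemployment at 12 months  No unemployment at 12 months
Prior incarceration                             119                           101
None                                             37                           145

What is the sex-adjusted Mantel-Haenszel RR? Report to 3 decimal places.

RR_MH = Σ(aᵢ·n₀ᵢ/nᵢ) / Σ(cᵢ·n₁ᵢ/nᵢ), with n₁ᵢ = aᵢ+bᵢ (exposed), n₀ᵢ = cᵢ+dᵢ (unexposed), nᵢ = n₁ᵢ+n₀ᵢ.
Stratum 1 (Women): n₁ = 385, n₀ = 208, n = 593; a·n₀/n = 314·208/593 = 110.1383; c·n₁/n = 66·385/593 = 42.8499
Stratum 2 (Men): n₁ = 220, n₀ = 182, n = 402; a·n₀/n = 119·182/402 = 53.8756; c·n₁/n = 37·220/402 = 20.2488
RR_MH = (110.1383 + 53.8756) / (42.8499 + 20.2488) = 164.0139 / 63.0987 = 2.59932

2.599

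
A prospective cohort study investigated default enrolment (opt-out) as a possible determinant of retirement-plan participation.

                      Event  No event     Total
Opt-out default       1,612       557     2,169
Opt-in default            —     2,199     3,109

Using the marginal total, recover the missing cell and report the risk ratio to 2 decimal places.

2.54

The missing cell is in the unexposed row: 3109 − 2199 = 910.
So a = 1612, b = 557, c = 910, d = 2199.
RR = [a/(a+b)] / [c/(c+d)] = (1612/2169) / (910/3109) = 0.74320/0.29270 = 2.53913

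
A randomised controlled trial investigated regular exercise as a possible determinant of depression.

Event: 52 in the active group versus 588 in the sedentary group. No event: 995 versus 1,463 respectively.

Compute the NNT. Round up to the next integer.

Risk in treated group = 52/1047 = 0.04967; risk in control = 588/2051 = 0.28669.
Absolute risk reduction = 0.28669 − 0.04967 = 0.23702
NNT = 1 / ARR = 1 / 0.23702 = 4.219 → round up → 5

5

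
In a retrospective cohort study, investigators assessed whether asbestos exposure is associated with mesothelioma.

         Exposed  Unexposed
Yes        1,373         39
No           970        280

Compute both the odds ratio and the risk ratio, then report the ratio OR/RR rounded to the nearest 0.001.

2.120

Reading the table with exposure as columns: a = 1373 (Exposed, case), b = 970 (Exposed, non-case), c = 39 (Unexposed, case), d = 280.
OR = (1373·280)/(970·39) = 384440/37830 = 10.16231
Risk in exposed = 1373/2343 = 0.58600; risk in unexposed = 39/319 = 0.12226; RR = 4.79319
OR/RR = 10.16231 / 4.79319 = 2.12016
The outcome is not rare, so the OR lies further from 1 than the RR.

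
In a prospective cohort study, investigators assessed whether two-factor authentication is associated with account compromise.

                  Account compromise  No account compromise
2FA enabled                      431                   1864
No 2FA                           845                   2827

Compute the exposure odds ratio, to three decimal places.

Cells: a = 431, b = 1864, c = 845, d = 2827.
OR = (a·d)/(b·c) = (431 × 2827) / (1864 × 845) = 1218437 / 1575080 = 0.77357
Exposure is associated with lower odds of account compromise (OR = 0.77 < 1).

0.774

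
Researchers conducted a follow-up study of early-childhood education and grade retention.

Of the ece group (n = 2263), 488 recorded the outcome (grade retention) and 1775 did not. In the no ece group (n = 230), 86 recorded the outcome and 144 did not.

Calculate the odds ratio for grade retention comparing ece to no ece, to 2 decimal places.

From the description: a = 488, b = 1775, c = 86, d = 144.
OR = (a·d)/(b·c) = (488 × 144) / (1775 × 86) = 70272 / 152650 = 0.46035
Exposure is associated with lower odds of grade retention (OR = 0.46 < 1).

0.46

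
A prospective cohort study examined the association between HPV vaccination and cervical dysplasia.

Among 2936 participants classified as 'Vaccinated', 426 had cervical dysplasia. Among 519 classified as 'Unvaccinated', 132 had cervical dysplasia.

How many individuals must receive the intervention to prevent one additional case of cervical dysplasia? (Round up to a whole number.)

10

Risk in treated group = 426/2936 = 0.14510; risk in control = 132/519 = 0.25434.
Absolute risk reduction = 0.25434 − 0.14510 = 0.10924
NNT = 1 / ARR = 1 / 0.10924 = 9.154 → round up → 10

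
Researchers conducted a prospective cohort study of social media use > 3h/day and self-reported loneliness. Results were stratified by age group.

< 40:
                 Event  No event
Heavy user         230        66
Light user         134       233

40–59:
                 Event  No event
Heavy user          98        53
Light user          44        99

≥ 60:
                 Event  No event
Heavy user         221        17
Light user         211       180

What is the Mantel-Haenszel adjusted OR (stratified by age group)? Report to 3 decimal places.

6.565

OR_MH = Σ(aᵢdᵢ/nᵢ) / Σ(bᵢcᵢ/nᵢ), where nᵢ is the stratum total.
Stratum 1 (< 40): n = 663; a·d/n = 230·233/663 = 80.8296; b·c/n = 66·134/663 = 13.3394
Stratum 2 (40–59): n = 294; a·d/n = 98·99/294 = 33.0000; b·c/n = 53·44/294 = 7.9320
Stratum 3 (≥ 60): n = 629; a·d/n = 221·180/629 = 63.2432; b·c/n = 17·211/629 = 5.7027
OR_MH = (80.8296 + 33.0000 + 63.2432) / (13.3394 + 7.9320 + 5.7027) = 177.0728 / 26.9740 = 6.56456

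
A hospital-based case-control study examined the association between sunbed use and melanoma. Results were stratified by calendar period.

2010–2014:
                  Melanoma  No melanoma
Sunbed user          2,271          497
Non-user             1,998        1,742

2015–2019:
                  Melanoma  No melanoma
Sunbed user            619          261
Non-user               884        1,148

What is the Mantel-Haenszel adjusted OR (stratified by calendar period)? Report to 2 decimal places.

3.67

OR_MH = Σ(aᵢdᵢ/nᵢ) / Σ(bᵢcᵢ/nᵢ), where nᵢ is the stratum total.
Stratum 1 (2010–2014): n = 6508; a·d/n = 2271·1742/6508 = 607.8798; b·c/n = 497·1998/6508 = 152.5824
Stratum 2 (2015–2019): n = 2912; a·d/n = 619·1148/2912 = 244.0288; b·c/n = 261·884/2912 = 79.2321
OR_MH = (607.8798 + 244.0288) / (152.5824 + 79.2321) = 851.9087 / 231.8145 = 3.67496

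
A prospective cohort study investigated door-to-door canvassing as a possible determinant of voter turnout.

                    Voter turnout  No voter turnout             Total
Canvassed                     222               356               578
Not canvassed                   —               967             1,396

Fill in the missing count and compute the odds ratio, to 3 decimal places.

The missing cell is in the unexposed row: 1396 − 967 = 429.
So a = 222, b = 356, c = 429, d = 967.
OR = (a·d)/(b·c) = (222 × 967) / (356 × 429) = 214674 / 152724 = 1.40563

1.406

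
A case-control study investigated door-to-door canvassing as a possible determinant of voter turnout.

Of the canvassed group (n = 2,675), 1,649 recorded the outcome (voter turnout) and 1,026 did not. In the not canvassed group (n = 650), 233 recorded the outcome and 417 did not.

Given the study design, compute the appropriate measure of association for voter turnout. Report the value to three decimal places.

From the description: a = 1649, b = 1026, c = 233, d = 417.
This is a case-control study: participants were sampled on outcome status, so risks in the source population cannot be estimated directly — relative risk is not valid here. The odds ratio is the appropriate measure.
OR = (a·d)/(b·c) = (1649 × 417) / (1026 × 233) = 687633 / 239058 = 2.87643

2.876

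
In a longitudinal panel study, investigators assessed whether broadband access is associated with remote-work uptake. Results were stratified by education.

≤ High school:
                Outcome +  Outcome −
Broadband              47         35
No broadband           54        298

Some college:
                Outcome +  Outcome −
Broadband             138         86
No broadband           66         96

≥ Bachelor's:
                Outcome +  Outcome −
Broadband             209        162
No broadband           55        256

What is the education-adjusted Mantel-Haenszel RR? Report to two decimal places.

RR_MH = Σ(aᵢ·n₀ᵢ/nᵢ) / Σ(cᵢ·n₁ᵢ/nᵢ), with n₁ᵢ = aᵢ+bᵢ (exposed), n₀ᵢ = cᵢ+dᵢ (unexposed), nᵢ = n₁ᵢ+n₀ᵢ.
Stratum 1 (≤ High school): n₁ = 82, n₀ = 352, n = 434; a·n₀/n = 47·352/434 = 38.1198; c·n₁/n = 54·82/434 = 10.2028
Stratum 2 (Some college): n₁ = 224, n₀ = 162, n = 386; a·n₀/n = 138·162/386 = 57.9171; c·n₁/n = 66·224/386 = 38.3005
Stratum 3 (≥ Bachelor's): n₁ = 371, n₀ = 311, n = 682; a·n₀/n = 209·311/682 = 95.3065; c·n₁/n = 55·371/682 = 29.9194
RR_MH = (38.1198 + 57.9171 + 95.3065) / (10.2028 + 38.3005 + 29.9194) = 191.3434 / 78.4226 = 2.43990

2.44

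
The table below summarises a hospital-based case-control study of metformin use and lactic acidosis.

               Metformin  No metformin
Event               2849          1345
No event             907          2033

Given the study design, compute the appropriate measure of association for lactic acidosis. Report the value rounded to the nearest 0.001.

4.748

Reading the table with exposure as columns: a = 2849 (Metformin, case), b = 907 (Metformin, non-case), c = 1345 (No metformin, case), d = 2033.
This is a hospital-based case-control study: participants were sampled on outcome status, so risks in the source population cannot be estimated directly — relative risk is not valid here. The odds ratio is the appropriate measure.
OR = (a·d)/(b·c) = (2849 × 2033) / (907 × 1345) = 5792017 / 1219915 = 4.74789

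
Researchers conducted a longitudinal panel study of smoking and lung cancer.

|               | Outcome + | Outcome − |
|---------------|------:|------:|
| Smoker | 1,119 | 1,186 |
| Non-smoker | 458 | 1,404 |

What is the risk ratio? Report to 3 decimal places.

Cells: a = 1119, b = 1186, c = 458, d = 1404.
Risk in exposed = 1119/2305 = 0.48547; risk in unexposed = 458/1862 = 0.24597.
RR = 0.48547 / 0.24597 = 1.97366
The risk among the exposed is 1.97 times that among the unexposed.

1.974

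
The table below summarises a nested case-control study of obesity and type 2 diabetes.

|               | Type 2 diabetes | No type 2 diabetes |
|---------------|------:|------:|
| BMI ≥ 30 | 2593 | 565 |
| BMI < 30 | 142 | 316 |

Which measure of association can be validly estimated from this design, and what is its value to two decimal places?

Cells: a = 2593, b = 565, c = 142, d = 316.
This is a nested case-control study: participants were sampled on outcome status, so risks in the source population cannot be estimated directly — relative risk is not valid here. The odds ratio is the appropriate measure.
OR = (a·d)/(b·c) = (2593 × 316) / (565 × 142) = 819388 / 80230 = 10.21299

10.21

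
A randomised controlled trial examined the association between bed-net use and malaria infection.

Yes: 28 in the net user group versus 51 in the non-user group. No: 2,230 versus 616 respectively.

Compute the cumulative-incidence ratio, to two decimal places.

From the description: a = 28, b = 2230, c = 51, d = 616.
Risk in exposed = 28/2258 = 0.01240; risk in unexposed = 51/667 = 0.07646.
RR = 0.01240 / 0.07646 = 0.16218
The risk is 84% lower among the exposed than among the unexposed.

0.16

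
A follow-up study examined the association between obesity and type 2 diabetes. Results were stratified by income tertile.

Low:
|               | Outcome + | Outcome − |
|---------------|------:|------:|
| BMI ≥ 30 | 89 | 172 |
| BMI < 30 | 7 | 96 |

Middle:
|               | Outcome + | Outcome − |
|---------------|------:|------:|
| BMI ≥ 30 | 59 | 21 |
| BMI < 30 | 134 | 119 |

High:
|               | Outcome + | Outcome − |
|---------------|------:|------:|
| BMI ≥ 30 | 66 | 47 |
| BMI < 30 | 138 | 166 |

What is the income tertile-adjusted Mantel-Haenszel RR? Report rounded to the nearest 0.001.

RR_MH = Σ(aᵢ·n₀ᵢ/nᵢ) / Σ(cᵢ·n₁ᵢ/nᵢ), with n₁ᵢ = aᵢ+bᵢ (exposed), n₀ᵢ = cᵢ+dᵢ (unexposed), nᵢ = n₁ᵢ+n₀ᵢ.
Stratum 1 (Low): n₁ = 261, n₀ = 103, n = 364; a·n₀/n = 89·103/364 = 25.1841; c·n₁/n = 7·261/364 = 5.0192
Stratum 2 (Middle): n₁ = 80, n₀ = 253, n = 333; a·n₀/n = 59·253/333 = 44.8258; c·n₁/n = 134·80/333 = 32.1922
Stratum 3 (High): n₁ = 113, n₀ = 304, n = 417; a·n₀/n = 66·304/417 = 48.1151; c·n₁/n = 138·113/417 = 37.3957
RR_MH = (25.1841 + 44.8258 + 48.1151) / (5.0192 + 32.1922 + 37.3957) = 118.1250 / 74.6071 = 1.58329

1.583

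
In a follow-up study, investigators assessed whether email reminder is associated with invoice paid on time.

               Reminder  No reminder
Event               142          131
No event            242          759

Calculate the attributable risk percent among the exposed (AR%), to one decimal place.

60.2

Reading the table with exposure as columns: a = 142 (Reminder, case), b = 242 (Reminder, non-case), c = 131 (No reminder, case), d = 759.
Risk in exposed = 142/384 = 0.36979; risk in unexposed = 131/890 = 0.14719.
RR = 0.36979/0.14719 = 2.51233
AR% = (RR − 1)/RR × 100 = (2.51233 − 1)/2.51233 × 100 = 60.1962%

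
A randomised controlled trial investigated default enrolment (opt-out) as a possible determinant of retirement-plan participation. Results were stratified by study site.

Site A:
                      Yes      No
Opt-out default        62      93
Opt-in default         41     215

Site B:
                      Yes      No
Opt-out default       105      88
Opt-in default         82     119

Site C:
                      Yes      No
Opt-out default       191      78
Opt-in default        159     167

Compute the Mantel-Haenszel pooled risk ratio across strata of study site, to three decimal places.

1.544

RR_MH = Σ(aᵢ·n₀ᵢ/nᵢ) / Σ(cᵢ·n₁ᵢ/nᵢ), with n₁ᵢ = aᵢ+bᵢ (exposed), n₀ᵢ = cᵢ+dᵢ (unexposed), nᵢ = n₁ᵢ+n₀ᵢ.
Stratum 1 (Site A): n₁ = 155, n₀ = 256, n = 411; a·n₀/n = 62·256/411 = 38.6180; c·n₁/n = 41·155/411 = 15.4623
Stratum 2 (Site B): n₁ = 193, n₀ = 201, n = 394; a·n₀/n = 105·201/394 = 53.5660; c·n₁/n = 82·193/394 = 40.1675
Stratum 3 (Site C): n₁ = 269, n₀ = 326, n = 595; a·n₀/n = 191·326/595 = 104.6487; c·n₁/n = 159·269/595 = 71.8840
RR_MH = (38.6180 + 53.5660 + 104.6487) / (15.4623 + 40.1675 + 71.8840) = 196.8327 / 127.5138 = 1.54362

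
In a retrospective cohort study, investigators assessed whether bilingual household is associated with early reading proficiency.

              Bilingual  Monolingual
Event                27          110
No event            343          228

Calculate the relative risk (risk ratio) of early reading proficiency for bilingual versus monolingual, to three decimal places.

Reading the table with exposure as columns: a = 27 (Bilingual, case), b = 343 (Bilingual, non-case), c = 110 (Monolingual, case), d = 228.
Risk in exposed = 27/370 = 0.07297; risk in unexposed = 110/338 = 0.32544.
RR = 0.07297 / 0.32544 = 0.22423
The risk is 78% lower among the exposed than among the unexposed.

0.224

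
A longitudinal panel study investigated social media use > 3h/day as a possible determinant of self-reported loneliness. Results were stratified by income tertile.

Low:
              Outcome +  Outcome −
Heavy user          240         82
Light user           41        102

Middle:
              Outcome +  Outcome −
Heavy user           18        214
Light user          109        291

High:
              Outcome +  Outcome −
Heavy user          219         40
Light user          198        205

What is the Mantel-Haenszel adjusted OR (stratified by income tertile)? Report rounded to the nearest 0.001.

OR_MH = Σ(aᵢdᵢ/nᵢ) / Σ(bᵢcᵢ/nᵢ), where nᵢ is the stratum total.
Stratum 1 (Low): n = 465; a·d/n = 240·102/465 = 52.6452; b·c/n = 82·41/465 = 7.2301
Stratum 2 (Middle): n = 632; a·d/n = 18·291/632 = 8.2880; b·c/n = 214·109/632 = 36.9082
Stratum 3 (High): n = 662; a·d/n = 219·205/662 = 67.8172; b·c/n = 40·198/662 = 11.9637
OR_MH = (52.6452 + 8.2880 + 67.8172) / (7.2301 + 36.9082 + 11.9637) = 128.7504 / 56.1021 = 2.29493

2.295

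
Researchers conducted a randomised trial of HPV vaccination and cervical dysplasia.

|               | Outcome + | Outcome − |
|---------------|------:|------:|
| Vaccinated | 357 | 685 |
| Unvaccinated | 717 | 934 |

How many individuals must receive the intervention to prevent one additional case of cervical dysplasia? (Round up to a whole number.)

11

Risk in treated group = 357/1042 = 0.34261; risk in control = 717/1651 = 0.43428.
Absolute risk reduction = 0.43428 − 0.34261 = 0.09167
NNT = 1 / ARR = 1 / 0.09167 = 10.908 → round up → 11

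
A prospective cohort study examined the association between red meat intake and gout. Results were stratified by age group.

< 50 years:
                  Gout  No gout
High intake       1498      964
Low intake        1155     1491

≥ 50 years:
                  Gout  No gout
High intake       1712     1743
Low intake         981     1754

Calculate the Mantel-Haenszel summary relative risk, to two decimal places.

RR_MH = Σ(aᵢ·n₀ᵢ/nᵢ) / Σ(cᵢ·n₁ᵢ/nᵢ), with n₁ᵢ = aᵢ+bᵢ (exposed), n₀ᵢ = cᵢ+dᵢ (unexposed), nᵢ = n₁ᵢ+n₀ᵢ.
Stratum 1 (< 50 years): n₁ = 2462, n₀ = 2646, n = 5108; a·n₀/n = 1498·2646/5108 = 775.9804; c·n₁/n = 1155·2462/5108 = 556.6973
Stratum 2 (≥ 50 years): n₁ = 3455, n₀ = 2735, n = 6190; a·n₀/n = 1712·2735/6190 = 756.4330; c·n₁/n = 981·3455/6190 = 547.5533
RR_MH = (775.9804 + 756.4330) / (556.6973 + 547.5533) = 1532.4134 / 1104.2506 = 1.38774

1.39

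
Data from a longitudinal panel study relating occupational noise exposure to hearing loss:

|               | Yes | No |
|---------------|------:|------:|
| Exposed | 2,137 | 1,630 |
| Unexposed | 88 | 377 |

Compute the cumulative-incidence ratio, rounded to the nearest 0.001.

Cells: a = 2137, b = 1630, c = 88, d = 377.
Risk in exposed = 2137/3767 = 0.56729; risk in unexposed = 88/465 = 0.18925.
RR = 0.56729 / 0.18925 = 2.99764
The risk among the exposed is 3.00 times that among the unexposed.

2.998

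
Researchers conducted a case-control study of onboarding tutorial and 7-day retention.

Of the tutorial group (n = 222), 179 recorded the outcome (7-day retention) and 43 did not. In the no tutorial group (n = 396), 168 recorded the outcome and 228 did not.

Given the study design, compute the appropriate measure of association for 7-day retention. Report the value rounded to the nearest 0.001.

From the description: a = 179, b = 43, c = 168, d = 228.
This is a case-control study: participants were sampled on outcome status, so risks in the source population cannot be estimated directly — relative risk is not valid here. The odds ratio is the appropriate measure.
OR = (a·d)/(b·c) = (179 × 228) / (43 × 168) = 40812 / 7224 = 5.64950

5.650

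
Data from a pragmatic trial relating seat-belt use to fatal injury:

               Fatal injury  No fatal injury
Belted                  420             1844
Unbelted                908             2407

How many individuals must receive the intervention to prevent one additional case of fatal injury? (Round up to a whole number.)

Risk in treated group = 420/2264 = 0.18551; risk in control = 908/3315 = 0.27391.
Absolute risk reduction = 0.27391 − 0.18551 = 0.08839
NNT = 1 / ARR = 1 / 0.08839 = 11.313 → round up → 12

12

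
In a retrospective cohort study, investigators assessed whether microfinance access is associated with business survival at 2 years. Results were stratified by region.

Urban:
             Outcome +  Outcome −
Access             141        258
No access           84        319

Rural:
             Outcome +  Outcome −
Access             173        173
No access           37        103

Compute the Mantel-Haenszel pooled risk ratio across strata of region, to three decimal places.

RR_MH = Σ(aᵢ·n₀ᵢ/nᵢ) / Σ(cᵢ·n₁ᵢ/nᵢ), with n₁ᵢ = aᵢ+bᵢ (exposed), n₀ᵢ = cᵢ+dᵢ (unexposed), nᵢ = n₁ᵢ+n₀ᵢ.
Stratum 1 (Urban): n₁ = 399, n₀ = 403, n = 802; a·n₀/n = 141·403/802 = 70.8516; c·n₁/n = 84·399/802 = 41.7905
Stratum 2 (Rural): n₁ = 346, n₀ = 140, n = 486; a·n₀/n = 173·140/486 = 49.8354; c·n₁/n = 37·346/486 = 26.3416
RR_MH = (70.8516 + 49.8354) / (41.7905 + 26.3416) = 120.6870 / 68.1321 = 1.77137

1.771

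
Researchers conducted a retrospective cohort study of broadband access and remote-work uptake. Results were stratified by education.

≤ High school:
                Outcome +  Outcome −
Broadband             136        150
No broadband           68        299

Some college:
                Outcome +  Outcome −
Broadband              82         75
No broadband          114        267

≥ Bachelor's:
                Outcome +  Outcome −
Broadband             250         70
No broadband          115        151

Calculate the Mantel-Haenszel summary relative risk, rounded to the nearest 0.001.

1.971

RR_MH = Σ(aᵢ·n₀ᵢ/nᵢ) / Σ(cᵢ·n₁ᵢ/nᵢ), with n₁ᵢ = aᵢ+bᵢ (exposed), n₀ᵢ = cᵢ+dᵢ (unexposed), nᵢ = n₁ᵢ+n₀ᵢ.
Stratum 1 (≤ High school): n₁ = 286, n₀ = 367, n = 653; a·n₀/n = 136·367/653 = 76.4349; c·n₁/n = 68·286/653 = 29.7825
Stratum 2 (Some college): n₁ = 157, n₀ = 381, n = 538; a·n₀/n = 82·381/538 = 58.0706; c·n₁/n = 114·157/538 = 33.2677
Stratum 3 (≥ Bachelor's): n₁ = 320, n₀ = 266, n = 586; a·n₀/n = 250·266/586 = 113.4812; c·n₁/n = 115·320/586 = 62.7986
RR_MH = (76.4349 + 58.0706 + 113.4812) / (29.7825 + 33.2677 + 62.7986) = 247.9868 / 125.8488 = 1.97051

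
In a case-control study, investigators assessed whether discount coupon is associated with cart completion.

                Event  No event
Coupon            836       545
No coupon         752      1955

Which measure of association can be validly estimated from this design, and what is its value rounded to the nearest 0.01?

Cells: a = 836, b = 545, c = 752, d = 1955.
This is a case-control study: participants were sampled on outcome status, so risks in the source population cannot be estimated directly — relative risk is not valid here. The odds ratio is the appropriate measure.
OR = (a·d)/(b·c) = (836 × 1955) / (545 × 752) = 1634380 / 409840 = 3.98785

3.99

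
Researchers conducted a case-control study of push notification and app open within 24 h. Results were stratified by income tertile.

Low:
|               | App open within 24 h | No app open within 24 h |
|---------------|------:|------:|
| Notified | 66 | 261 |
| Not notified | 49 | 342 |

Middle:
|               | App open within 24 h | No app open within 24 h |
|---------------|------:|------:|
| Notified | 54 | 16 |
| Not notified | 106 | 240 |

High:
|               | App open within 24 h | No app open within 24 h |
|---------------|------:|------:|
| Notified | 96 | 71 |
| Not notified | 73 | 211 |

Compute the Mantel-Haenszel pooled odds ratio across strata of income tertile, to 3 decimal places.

3.221

OR_MH = Σ(aᵢdᵢ/nᵢ) / Σ(bᵢcᵢ/nᵢ), where nᵢ is the stratum total.
Stratum 1 (Low): n = 718; a·d/n = 66·342/718 = 31.4373; b·c/n = 261·49/718 = 17.8120
Stratum 2 (Middle): n = 416; a·d/n = 54·240/416 = 31.1538; b·c/n = 16·106/416 = 4.0769
Stratum 3 (High): n = 451; a·d/n = 96·211/451 = 44.9135; b·c/n = 71·73/451 = 11.4922
OR_MH = (31.4373 + 31.1538 + 44.9135) / (17.8120 + 4.0769 + 11.4922) = 107.5047 / 33.3811 = 3.22052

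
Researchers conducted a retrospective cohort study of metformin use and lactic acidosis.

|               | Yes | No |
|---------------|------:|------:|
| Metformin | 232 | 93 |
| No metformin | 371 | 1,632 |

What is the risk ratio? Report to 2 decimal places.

Cells: a = 232, b = 93, c = 371, d = 1632.
Risk in exposed = 232/325 = 0.71385; risk in unexposed = 371/2003 = 0.18522.
RR = 0.71385 / 0.18522 = 3.85400
The risk among the exposed is 3.85 times that among the unexposed.

3.85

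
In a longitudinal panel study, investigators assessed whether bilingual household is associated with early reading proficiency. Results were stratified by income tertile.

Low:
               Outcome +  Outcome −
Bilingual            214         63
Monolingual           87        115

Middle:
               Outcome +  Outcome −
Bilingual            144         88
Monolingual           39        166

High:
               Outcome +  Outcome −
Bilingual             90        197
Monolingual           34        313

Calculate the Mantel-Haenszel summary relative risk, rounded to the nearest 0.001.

RR_MH = Σ(aᵢ·n₀ᵢ/nᵢ) / Σ(cᵢ·n₁ᵢ/nᵢ), with n₁ᵢ = aᵢ+bᵢ (exposed), n₀ᵢ = cᵢ+dᵢ (unexposed), nᵢ = n₁ᵢ+n₀ᵢ.
Stratum 1 (Low): n₁ = 277, n₀ = 202, n = 479; a·n₀/n = 214·202/479 = 90.2463; c·n₁/n = 87·277/479 = 50.3111
Stratum 2 (Middle): n₁ = 232, n₀ = 205, n = 437; a·n₀/n = 144·205/437 = 67.5515; c·n₁/n = 39·232/437 = 20.7048
Stratum 3 (High): n₁ = 287, n₀ = 347, n = 634; a·n₀/n = 90·347/634 = 49.2587; c·n₁/n = 34·287/634 = 15.3912
RR_MH = (90.2463 + 67.5515 + 49.2587) / (50.3111 + 20.7048 + 15.3912) = 207.0565 / 86.4070 = 2.39629

2.396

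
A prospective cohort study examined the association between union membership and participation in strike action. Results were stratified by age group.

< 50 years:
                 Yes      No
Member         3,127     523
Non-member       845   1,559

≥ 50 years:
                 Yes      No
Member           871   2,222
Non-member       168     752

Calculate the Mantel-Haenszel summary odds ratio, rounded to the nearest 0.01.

OR_MH = Σ(aᵢdᵢ/nᵢ) / Σ(bᵢcᵢ/nᵢ), where nᵢ is the stratum total.
Stratum 1 (< 50 years): n = 6054; a·d/n = 3127·1559/6054 = 805.2516; b·c/n = 523·845/6054 = 72.9988
Stratum 2 (≥ 50 years): n = 4013; a·d/n = 871·752/4013 = 163.2175; b·c/n = 2222·168/4013 = 93.0217
OR_MH = (805.2516 + 163.2175) / (72.9988 + 93.0217) = 968.4691 / 166.0205 = 5.83343

5.83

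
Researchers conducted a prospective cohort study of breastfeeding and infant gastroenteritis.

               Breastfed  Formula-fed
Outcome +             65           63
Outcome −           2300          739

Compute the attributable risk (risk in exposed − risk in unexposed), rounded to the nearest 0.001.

-0.051

Reading the table with exposure as columns: a = 65 (Breastfed, case), b = 2300 (Breastfed, non-case), c = 63 (Formula-fed, case), d = 739.
Risk in exposed = 65/2365 = 0.027484; risk in unexposed = 63/802 = 0.078554.
Risk difference = 0.027484 − 0.078554 = -0.051069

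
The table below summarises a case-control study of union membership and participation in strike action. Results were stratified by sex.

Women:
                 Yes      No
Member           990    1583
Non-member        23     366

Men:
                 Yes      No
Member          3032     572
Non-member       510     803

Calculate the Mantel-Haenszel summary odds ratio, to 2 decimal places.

8.62

OR_MH = Σ(aᵢdᵢ/nᵢ) / Σ(bᵢcᵢ/nᵢ), where nᵢ is the stratum total.
Stratum 1 (Women): n = 2962; a·d/n = 990·366/2962 = 122.3295; b·c/n = 1583·23/2962 = 12.2920
Stratum 2 (Men): n = 4917; a·d/n = 3032·803/4917 = 495.1588; b·c/n = 572·510/4917 = 59.3289
OR_MH = (122.3295 + 495.1588) / (12.2920 + 59.3289) = 617.4883 / 71.6209 = 8.62162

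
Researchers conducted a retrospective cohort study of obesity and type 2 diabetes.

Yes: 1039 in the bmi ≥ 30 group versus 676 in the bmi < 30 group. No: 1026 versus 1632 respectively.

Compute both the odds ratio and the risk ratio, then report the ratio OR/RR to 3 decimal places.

1.423

From the description: a = 1039, b = 1026, c = 676, d = 1632.
OR = (1039·1632)/(1026·676) = 1695648/693576 = 2.44479
Risk in exposed = 1039/2065 = 0.50315; risk in unexposed = 676/2308 = 0.29289; RR = 1.71785
OR/RR = 2.44479 / 1.71785 = 1.42317
The outcome is not rare, so the OR lies further from 1 than the RR.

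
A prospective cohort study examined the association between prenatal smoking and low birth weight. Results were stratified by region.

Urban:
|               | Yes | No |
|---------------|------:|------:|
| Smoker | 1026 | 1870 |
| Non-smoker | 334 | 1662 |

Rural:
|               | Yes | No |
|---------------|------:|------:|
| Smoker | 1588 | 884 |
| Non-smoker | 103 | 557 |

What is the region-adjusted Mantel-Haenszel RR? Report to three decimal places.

RR_MH = Σ(aᵢ·n₀ᵢ/nᵢ) / Σ(cᵢ·n₁ᵢ/nᵢ), with n₁ᵢ = aᵢ+bᵢ (exposed), n₀ᵢ = cᵢ+dᵢ (unexposed), nᵢ = n₁ᵢ+n₀ᵢ.
Stratum 1 (Urban): n₁ = 2896, n₀ = 1996, n = 4892; a·n₀/n = 1026·1996/4892 = 418.6214; c·n₁/n = 334·2896/4892 = 197.7236
Stratum 2 (Rural): n₁ = 2472, n₀ = 660, n = 3132; a·n₀/n = 1588·660/3132 = 334.6360; c·n₁/n = 103·2472/3132 = 81.2950
RR_MH = (418.6214 + 334.6360) / (197.7236 + 81.2950) = 753.2574 / 279.0186 = 2.69967

2.700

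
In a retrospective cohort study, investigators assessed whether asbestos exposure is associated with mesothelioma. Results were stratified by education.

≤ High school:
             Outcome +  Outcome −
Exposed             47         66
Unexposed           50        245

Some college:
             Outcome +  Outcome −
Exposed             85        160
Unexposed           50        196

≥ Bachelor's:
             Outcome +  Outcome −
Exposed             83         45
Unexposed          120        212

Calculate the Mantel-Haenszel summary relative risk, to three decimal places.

1.891

RR_MH = Σ(aᵢ·n₀ᵢ/nᵢ) / Σ(cᵢ·n₁ᵢ/nᵢ), with n₁ᵢ = aᵢ+bᵢ (exposed), n₀ᵢ = cᵢ+dᵢ (unexposed), nᵢ = n₁ᵢ+n₀ᵢ.
Stratum 1 (≤ High school): n₁ = 113, n₀ = 295, n = 408; a·n₀/n = 47·295/408 = 33.9828; c·n₁/n = 50·113/408 = 13.8480
Stratum 2 (Some college): n₁ = 245, n₀ = 246, n = 491; a·n₀/n = 85·246/491 = 42.5866; c·n₁/n = 50·245/491 = 24.9491
Stratum 3 (≥ Bachelor's): n₁ = 128, n₀ = 332, n = 460; a·n₀/n = 83·332/460 = 59.9043; c·n₁/n = 120·128/460 = 33.3913
RR_MH = (33.9828 + 42.5866 + 59.9043) / (13.8480 + 24.9491 + 33.3913) = 136.4737 / 72.1884 = 1.89052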